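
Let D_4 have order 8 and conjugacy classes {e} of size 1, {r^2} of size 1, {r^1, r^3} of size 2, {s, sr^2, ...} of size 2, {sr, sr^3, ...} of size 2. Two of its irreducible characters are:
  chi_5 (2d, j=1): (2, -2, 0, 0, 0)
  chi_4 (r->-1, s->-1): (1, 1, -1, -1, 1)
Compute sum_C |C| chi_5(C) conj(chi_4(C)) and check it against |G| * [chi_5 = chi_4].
Sum = 0; so <chi_5, chi_4> = 0 (distinct irreducibles are orthogonal).

Derivation: Compute term by term over conjugacy classes (|C| * chi_5(C) * conj(chi_4(C))):
  1*(2)*conj(1) + 1*(-2)*conj(1) + 2*(0)*conj(-1) + 2*(0)*conj(-1) + 2*(0)*conj(1)
  = (2) + (-2) + (0) + (0) + (0)
  = 0.
Dividing by |G| = 8 gives 0/8 = 0, matching the row-orthogonality relation <chi_5, chi_4> = [chi_5 = chi_4].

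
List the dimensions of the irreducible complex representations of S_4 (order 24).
Dimensions: 1, 1, 2, 3, 3

Derivation: There are 5 irreducibles (= number of conjugacy classes). Their dimensions d_i satisfy sum d_i^2 = |G| = 24: 1 + 1 + 4 + 9 + 9 = 24.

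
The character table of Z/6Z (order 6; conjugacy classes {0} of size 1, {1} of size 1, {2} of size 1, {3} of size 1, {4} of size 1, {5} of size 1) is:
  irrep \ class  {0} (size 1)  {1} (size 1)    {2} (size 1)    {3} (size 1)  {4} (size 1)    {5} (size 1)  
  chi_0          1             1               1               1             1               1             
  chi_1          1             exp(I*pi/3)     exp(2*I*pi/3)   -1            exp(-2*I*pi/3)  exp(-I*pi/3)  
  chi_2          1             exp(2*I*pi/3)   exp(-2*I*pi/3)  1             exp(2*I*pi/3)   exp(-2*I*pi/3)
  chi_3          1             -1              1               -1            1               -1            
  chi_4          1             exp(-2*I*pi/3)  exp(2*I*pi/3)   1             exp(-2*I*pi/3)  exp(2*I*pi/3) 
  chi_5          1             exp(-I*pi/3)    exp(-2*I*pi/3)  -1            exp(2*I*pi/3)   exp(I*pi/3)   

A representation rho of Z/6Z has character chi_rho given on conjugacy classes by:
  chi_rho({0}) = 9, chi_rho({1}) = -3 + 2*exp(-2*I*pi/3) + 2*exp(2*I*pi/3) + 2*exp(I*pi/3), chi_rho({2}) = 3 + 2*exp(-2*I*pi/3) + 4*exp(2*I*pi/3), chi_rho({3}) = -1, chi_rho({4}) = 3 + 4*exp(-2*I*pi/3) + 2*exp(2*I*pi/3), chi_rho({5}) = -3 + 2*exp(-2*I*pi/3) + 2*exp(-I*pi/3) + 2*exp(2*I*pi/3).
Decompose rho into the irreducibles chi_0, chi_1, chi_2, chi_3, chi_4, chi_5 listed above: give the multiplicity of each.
Multiplicities: chi_0: 0, chi_1: 2, chi_2: 2, chi_3: 3, chi_4: 2, chi_5: 0.

Justification: Use <chi_rho, chi> = (1/|G|) sum_C |C| * chi_rho(C) * conj(chi(C)) with |G| = 6 for each irreducible chi in the table:
  <chi_rho, chi_0> = (1/6)[1*(9)*conj(1) + 1*(-3 + 2*exp(-2*I*pi/3) + 2*exp(2*I*pi/3) + 2*exp(I*pi/3))*conj(1) + 1*(3 + 2*exp(-2*I*pi/3) + 4*exp(2*I*pi/3))*conj(1) + 1*(-1)*conj(1) + 1*(3 + 4*exp(-2*I*pi/3) + 2*exp(2*I*pi/3))*conj(1) + 1*(-3 + 2*exp(-2*I*pi/3) + 2*exp(-I*pi/3) + 2*exp(2*I*pi/3))*conj(1)]
      = (1/6)[(9) + (-3 + 2*exp(-2*I*pi/3) + 2*exp(2*I*pi/3) + 2*exp(I*pi/3)) + (3 + 2*exp(-2*I*pi/3) + 4*exp(2*I*pi/3)) + (-1) + (3 + 4*exp(-2*I*pi/3) + 2*exp(2*I*pi/3)) + (-3 + 2*exp(-2*I*pi/3) + 2*exp(-I*pi/3) + 2*exp(2*I*pi/3))] = 0/6 = 0
  <chi_rho, chi_1> = (1/6)[1*(9)*conj(1) + 1*(-3 + 2*exp(-2*I*pi/3) + 2*exp(2*I*pi/3) + 2*exp(I*pi/3))*conj(exp(I*pi/3)) + 1*(3 + 2*exp(-2*I*pi/3) + 4*exp(2*I*pi/3))*conj(exp(2*I*pi/3)) + 1*(-1)*conj(-1) + 1*(3 + 4*exp(-2*I*pi/3) + 2*exp(2*I*pi/3))*conj(exp(-2*I*pi/3)) + 1*(-3 + 2*exp(-2*I*pi/3) + 2*exp(-I*pi/3) + 2*exp(2*I*pi/3))*conj(exp(-I*pi/3))]
      = (1/6)[(9) + (2*exp(I*pi/3) - 3*exp(-I*pi/3)) + (4 + 3*exp(-2*I*pi/3) + 2*exp(2*I*pi/3)) + (1) + (4 + 2*exp(-2*I*pi/3) + 3*exp(2*I*pi/3)) + (-3*exp(I*pi/3) + 2*exp(-I*pi/3))] = 12/6 = 2
  <chi_rho, chi_2> = (1/6)[1*(9)*conj(1) + 1*(-3 + 2*exp(-2*I*pi/3) + 2*exp(2*I*pi/3) + 2*exp(I*pi/3))*conj(exp(2*I*pi/3)) + 1*(3 + 2*exp(-2*I*pi/3) + 4*exp(2*I*pi/3))*conj(exp(-2*I*pi/3)) + 1*(-1)*conj(1) + 1*(3 + 4*exp(-2*I*pi/3) + 2*exp(2*I*pi/3))*conj(exp(2*I*pi/3)) + 1*(-3 + 2*exp(-2*I*pi/3) + 2*exp(-I*pi/3) + 2*exp(2*I*pi/3))*conj(exp(-2*I*pi/3))]
      = (1/6)[(9) + (2 + 2*exp(-I*pi/3) + 2*exp(2*I*pi/3) - 3*exp(-2*I*pi/3)) + (2 + 4*exp(-2*I*pi/3) + 3*exp(2*I*pi/3)) + (-1) + (2 + 3*exp(-2*I*pi/3) + 4*exp(2*I*pi/3)) + (2 - 3*exp(2*I*pi/3) + 2*exp(-2*I*pi/3) + 2*exp(I*pi/3))] = 12/6 = 2
  <chi_rho, chi_3> = (1/6)[1*(9)*conj(1) + 1*(-3 + 2*exp(-2*I*pi/3) + 2*exp(2*I*pi/3) + 2*exp(I*pi/3))*conj(-1) + 1*(3 + 2*exp(-2*I*pi/3) + 4*exp(2*I*pi/3))*conj(1) + 1*(-1)*conj(-1) + 1*(3 + 4*exp(-2*I*pi/3) + 2*exp(2*I*pi/3))*conj(1) + 1*(-3 + 2*exp(-2*I*pi/3) + 2*exp(-I*pi/3) + 2*exp(2*I*pi/3))*conj(-1)]
      = (1/6)[(9) + (3 - 2*exp(I*pi/3) - 2*exp(2*I*pi/3) - 2*exp(-2*I*pi/3)) + (3 + 2*exp(-2*I*pi/3) + 4*exp(2*I*pi/3)) + (1) + (3 + 4*exp(-2*I*pi/3) + 2*exp(2*I*pi/3)) + (3 - 2*exp(2*I*pi/3) - 2*exp(-I*pi/3) - 2*exp(-2*I*pi/3))] = 18/6 = 3
  <chi_rho, chi_4> = (1/6)[1*(9)*conj(1) + 1*(-3 + 2*exp(-2*I*pi/3) + 2*exp(2*I*pi/3) + 2*exp(I*pi/3))*conj(exp(-2*I*pi/3)) + 1*(3 + 2*exp(-2*I*pi/3) + 4*exp(2*I*pi/3))*conj(exp(2*I*pi/3)) + 1*(-1)*conj(1) + 1*(3 + 4*exp(-2*I*pi/3) + 2*exp(2*I*pi/3))*conj(exp(-2*I*pi/3)) + 1*(-3 + 2*exp(-2*I*pi/3) + 2*exp(-I*pi/3) + 2*exp(2*I*pi/3))*conj(exp(2*I*pi/3))]
      = (1/6)[(9) + (-3*exp(2*I*pi/3) + 2*exp(-2*I*pi/3)) + (4 + 3*exp(-2*I*pi/3) + 2*exp(2*I*pi/3)) + (-1) + (4 + 2*exp(-2*I*pi/3) + 3*exp(2*I*pi/3)) + (2*exp(2*I*pi/3) - 3*exp(-2*I*pi/3))] = 12/6 = 2
  <chi_rho, chi_5> = (1/6)[1*(9)*conj(1) + 1*(-3 + 2*exp(-2*I*pi/3) + 2*exp(2*I*pi/3) + 2*exp(I*pi/3))*conj(exp(-I*pi/3)) + 1*(3 + 2*exp(-2*I*pi/3) + 4*exp(2*I*pi/3))*conj(exp(-2*I*pi/3)) + 1*(-1)*conj(-1) + 1*(3 + 4*exp(-2*I*pi/3) + 2*exp(2*I*pi/3))*conj(exp(2*I*pi/3)) + 1*(-3 + 2*exp(-2*I*pi/3) + 2*exp(-I*pi/3) + 2*exp(2*I*pi/3))*conj(exp(I*pi/3))]
      = (1/6)[(9) + (-2 - 3*exp(I*pi/3) + 2*exp(-I*pi/3) + 2*exp(2*I*pi/3)) + (2 + 4*exp(-2*I*pi/3) + 3*exp(2*I*pi/3)) + (1) + (2 + 3*exp(-2*I*pi/3) + 4*exp(2*I*pi/3)) + (-2 + 2*exp(-2*I*pi/3) + 2*exp(I*pi/3) - 3*exp(-I*pi/3))] = 0/6 = 0
(Exp terms are combined using exp(i*s)*conj(exp(i*t)) = exp(i*(s-t)), and sums of them are collapsed using the identity that for every m > 1 the m distinct m-th roots of unity sum to 0, e.g. 1 + exp(2*I*pi/3) + exp(-2*I*pi/3) = 0.)
Dimension check: dim(rho) = sum (mult * dim) = 0*1 + 2*1 + 2*1 + 3*1 + 2*1 + 0*1 = 9 = chi_rho(e) = 9.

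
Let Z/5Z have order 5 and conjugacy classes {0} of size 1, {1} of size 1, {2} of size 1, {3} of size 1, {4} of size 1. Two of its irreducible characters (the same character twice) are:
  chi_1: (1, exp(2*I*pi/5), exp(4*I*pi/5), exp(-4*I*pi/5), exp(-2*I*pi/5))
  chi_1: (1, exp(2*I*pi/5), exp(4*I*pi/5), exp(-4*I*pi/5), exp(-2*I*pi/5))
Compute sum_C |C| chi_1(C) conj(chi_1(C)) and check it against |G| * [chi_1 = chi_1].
Sum = 5 = |G| = 5; so <chi_1, chi_1> = 1 (norm-1 confirms irreducibility).

Justification: Compute term by term over conjugacy classes (|C| * chi_1(C) * conj(chi_1(C))):
  1*(1)*conj(1) + 1*(exp(2*I*pi/5))*conj(exp(2*I*pi/5)) + 1*(exp(4*I*pi/5))*conj(exp(4*I*pi/5)) + 1*(exp(-4*I*pi/5))*conj(exp(-4*I*pi/5)) + 1*(exp(-2*I*pi/5))*conj(exp(-2*I*pi/5))
  = (1) + (1) + (1) + (1) + (1)
  = 5.
(Exp terms are combined using exp(i*s)*conj(exp(i*t)) = exp(i*(s-t)), and sums of them are collapsed using the identity that for every m > 1 the m distinct m-th roots of unity sum to 0, e.g. 1 + exp(2*I*pi/3) + exp(-2*I*pi/3) = 0.)
Dividing by |G| = 5 gives 5/5 = 1, matching the row-orthogonality relation <chi_1, chi_1> = [chi_1 = chi_1].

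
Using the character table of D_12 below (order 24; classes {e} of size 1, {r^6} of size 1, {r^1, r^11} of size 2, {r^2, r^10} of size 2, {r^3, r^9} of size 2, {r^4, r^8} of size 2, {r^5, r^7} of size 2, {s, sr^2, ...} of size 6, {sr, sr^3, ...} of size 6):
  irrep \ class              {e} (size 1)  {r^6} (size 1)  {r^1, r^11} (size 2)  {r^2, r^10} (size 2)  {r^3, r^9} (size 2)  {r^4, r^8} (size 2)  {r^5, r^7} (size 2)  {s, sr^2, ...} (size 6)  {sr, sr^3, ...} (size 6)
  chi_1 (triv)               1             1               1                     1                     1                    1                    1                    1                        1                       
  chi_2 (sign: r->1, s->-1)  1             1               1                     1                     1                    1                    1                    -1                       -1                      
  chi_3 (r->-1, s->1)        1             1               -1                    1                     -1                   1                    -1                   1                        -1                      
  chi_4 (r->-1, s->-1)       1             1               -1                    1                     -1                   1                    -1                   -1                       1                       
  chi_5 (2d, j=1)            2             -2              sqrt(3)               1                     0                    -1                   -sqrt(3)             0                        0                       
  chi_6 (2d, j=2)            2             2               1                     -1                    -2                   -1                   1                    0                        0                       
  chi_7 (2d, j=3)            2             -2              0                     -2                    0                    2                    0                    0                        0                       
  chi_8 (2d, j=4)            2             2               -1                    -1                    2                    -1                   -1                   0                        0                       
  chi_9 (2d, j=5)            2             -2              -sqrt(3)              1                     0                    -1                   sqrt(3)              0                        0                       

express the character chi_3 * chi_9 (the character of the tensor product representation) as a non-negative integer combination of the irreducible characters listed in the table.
chi_3 tensor chi_9 = chi_5 (all other irreducibles have multiplicity 0).

Reasoning: The character of a tensor product is the pointwise product (chi_3 * chi_9)(C) = chi_3(C) * chi_9(C):
  {e}: (1)*(2), {r^6}: (1)*(-2), {r^1, r^11}: (-1)*(-sqrt(3)), {r^2, r^10}: (1)*(1), {r^3, r^9}: (-1)*(0), {r^4, r^8}: (1)*(-1), {r^5, r^7}: (-1)*(sqrt(3)), {s, sr^2, ...}: (1)*(0), {sr, sr^3, ...}: (-1)*(0)
so (chi_3 * chi_9) takes values
  {e} -> 2, {r^6} -> -2, {r^1, r^11} -> sqrt(3), {r^2, r^10} -> 1, {r^3, r^9} -> 0, {r^4, r^8} -> -1, {r^5, r^7} -> -sqrt(3), {s, sr^2, ...} -> 0, {sr, sr^3, ...} -> 0.
Now take the inner product of this character with each irreducible chi from the table, <chi_3*chi_9, chi> = (1/24) sum_C |C| (chi_3*chi_9)(C) conj(chi(C)):
  <chi_3*chi_9, chi_1> = (1/24)[1*(2)*conj(1) + 1*(-2)*conj(1) + 2*(sqrt(3))*conj(1) + 2*(1)*conj(1) + 2*(0)*conj(1) + 2*(-1)*conj(1) + 2*(-sqrt(3))*conj(1) + 6*(0)*conj(1) + 6*(0)*conj(1)]
      = (1/24)[(2) + (-2) + (2*sqrt(3)) + (2) + (0) + (-2) + (-2*sqrt(3)) + (0) + (0)] = 0/24 = 0
  <chi_3*chi_9, chi_2> = (1/24)[1*(2)*conj(1) + 1*(-2)*conj(1) + 2*(sqrt(3))*conj(1) + 2*(1)*conj(1) + 2*(0)*conj(1) + 2*(-1)*conj(1) + 2*(-sqrt(3))*conj(1) + 6*(0)*conj(-1) + 6*(0)*conj(-1)]
      = (1/24)[(2) + (-2) + (2*sqrt(3)) + (2) + (0) + (-2) + (-2*sqrt(3)) + (0) + (0)] = 0/24 = 0
  <chi_3*chi_9, chi_3> = (1/24)[1*(2)*conj(1) + 1*(-2)*conj(1) + 2*(sqrt(3))*conj(-1) + 2*(1)*conj(1) + 2*(0)*conj(-1) + 2*(-1)*conj(1) + 2*(-sqrt(3))*conj(-1) + 6*(0)*conj(1) + 6*(0)*conj(-1)]
      = (1/24)[(2) + (-2) + (-2*sqrt(3)) + (2) + (0) + (-2) + (2*sqrt(3)) + (0) + (0)] = 0/24 = 0
  <chi_3*chi_9, chi_4> = (1/24)[1*(2)*conj(1) + 1*(-2)*conj(1) + 2*(sqrt(3))*conj(-1) + 2*(1)*conj(1) + 2*(0)*conj(-1) + 2*(-1)*conj(1) + 2*(-sqrt(3))*conj(-1) + 6*(0)*conj(-1) + 6*(0)*conj(1)]
      = (1/24)[(2) + (-2) + (-2*sqrt(3)) + (2) + (0) + (-2) + (2*sqrt(3)) + (0) + (0)] = 0/24 = 0
  <chi_3*chi_9, chi_5> = (1/24)[1*(2)*conj(2) + 1*(-2)*conj(-2) + 2*(sqrt(3))*conj(sqrt(3)) + 2*(1)*conj(1) + 2*(0)*conj(0) + 2*(-1)*conj(-1) + 2*(-sqrt(3))*conj(-sqrt(3)) + 6*(0)*conj(0) + 6*(0)*conj(0)]
      = (1/24)[(4) + (4) + (6) + (2) + (0) + (2) + (6) + (0) + (0)] = 24/24 = 1
  <chi_3*chi_9, chi_6> = (1/24)[1*(2)*conj(2) + 1*(-2)*conj(2) + 2*(sqrt(3))*conj(1) + 2*(1)*conj(-1) + 2*(0)*conj(-2) + 2*(-1)*conj(-1) + 2*(-sqrt(3))*conj(1) + 6*(0)*conj(0) + 6*(0)*conj(0)]
      = (1/24)[(4) + (-4) + (2*sqrt(3)) + (-2) + (0) + (2) + (-2*sqrt(3)) + (0) + (0)] = 0/24 = 0
  <chi_3*chi_9, chi_7> = (1/24)[1*(2)*conj(2) + 1*(-2)*conj(-2) + 2*(sqrt(3))*conj(0) + 2*(1)*conj(-2) + 2*(0)*conj(0) + 2*(-1)*conj(2) + 2*(-sqrt(3))*conj(0) + 6*(0)*conj(0) + 6*(0)*conj(0)]
      = (1/24)[(4) + (4) + (0) + (-4) + (0) + (-4) + (0) + (0) + (0)] = 0/24 = 0
  <chi_3*chi_9, chi_8> = (1/24)[1*(2)*conj(2) + 1*(-2)*conj(2) + 2*(sqrt(3))*conj(-1) + 2*(1)*conj(-1) + 2*(0)*conj(2) + 2*(-1)*conj(-1) + 2*(-sqrt(3))*conj(-1) + 6*(0)*conj(0) + 6*(0)*conj(0)]
      = (1/24)[(4) + (-4) + (-2*sqrt(3)) + (-2) + (0) + (2) + (2*sqrt(3)) + (0) + (0)] = 0/24 = 0
  <chi_3*chi_9, chi_9> = (1/24)[1*(2)*conj(2) + 1*(-2)*conj(-2) + 2*(sqrt(3))*conj(-sqrt(3)) + 2*(1)*conj(1) + 2*(0)*conj(0) + 2*(-1)*conj(-1) + 2*(-sqrt(3))*conj(sqrt(3)) + 6*(0)*conj(0) + 6*(0)*conj(0)]
      = (1/24)[(4) + (4) + (-6) + (2) + (0) + (2) + (-6) + (0) + (0)] = 0/24 = 0
Hence the multiplicities are chi_5: 1. Dimension check: dim(chi_3)*dim(chi_9) = 1*2 = 2 and sum (mult * dim) = 1*2 = 2.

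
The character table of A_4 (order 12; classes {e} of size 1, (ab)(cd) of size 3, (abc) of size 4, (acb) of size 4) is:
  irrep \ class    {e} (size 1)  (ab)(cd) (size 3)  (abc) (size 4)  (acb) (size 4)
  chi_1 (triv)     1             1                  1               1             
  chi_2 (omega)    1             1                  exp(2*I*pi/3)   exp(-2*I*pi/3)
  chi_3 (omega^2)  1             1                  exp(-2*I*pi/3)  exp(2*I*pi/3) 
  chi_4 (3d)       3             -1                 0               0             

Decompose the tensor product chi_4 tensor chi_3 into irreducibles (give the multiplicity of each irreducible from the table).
chi_4 tensor chi_3 = chi_4 (all other irreducibles have multiplicity 0).

Argument: The character of a tensor product is the pointwise product (chi_4 * chi_3)(C) = chi_4(C) * chi_3(C):
  {e}: (3)*(1), (ab)(cd): (-1)*(1), (abc): (0)*(exp(-2*I*pi/3)), (acb): (0)*(exp(2*I*pi/3))
so (chi_4 * chi_3) takes values
  {e} -> 3, (ab)(cd) -> -1, (abc) -> 0, (acb) -> 0.
Now take the inner product of this character with each irreducible chi from the table, <chi_4*chi_3, chi> = (1/12) sum_C |C| (chi_4*chi_3)(C) conj(chi(C)):
  <chi_4*chi_3, chi_1> = (1/12)[1*(3)*conj(1) + 3*(-1)*conj(1) + 4*(0)*conj(1) + 4*(0)*conj(1)]
      = (1/12)[(3) + (-3) + (0) + (0)] = 0/12 = 0
  <chi_4*chi_3, chi_2> = (1/12)[1*(3)*conj(1) + 3*(-1)*conj(1) + 4*(0)*conj(exp(2*I*pi/3)) + 4*(0)*conj(exp(-2*I*pi/3))]
      = (1/12)[(3) + (-3) + (0) + (0)] = 0/12 = 0
  <chi_4*chi_3, chi_3> = (1/12)[1*(3)*conj(1) + 3*(-1)*conj(1) + 4*(0)*conj(exp(-2*I*pi/3)) + 4*(0)*conj(exp(2*I*pi/3))]
      = (1/12)[(3) + (-3) + (0) + (0)] = 0/12 = 0
  <chi_4*chi_3, chi_4> = (1/12)[1*(3)*conj(3) + 3*(-1)*conj(-1) + 4*(0)*conj(0) + 4*(0)*conj(0)]
      = (1/12)[(9) + (3) + (0) + (0)] = 12/12 = 1
(Exp terms are combined using exp(i*s)*conj(exp(i*t)) = exp(i*(s-t)), and sums of them are collapsed using the identity that for every m > 1 the m distinct m-th roots of unity sum to 0, e.g. 1 + exp(2*I*pi/3) + exp(-2*I*pi/3) = 0.)
Hence the multiplicities are chi_4: 1. Dimension check: dim(chi_4)*dim(chi_3) = 3*1 = 3 and sum (mult * dim) = 1*3 = 3.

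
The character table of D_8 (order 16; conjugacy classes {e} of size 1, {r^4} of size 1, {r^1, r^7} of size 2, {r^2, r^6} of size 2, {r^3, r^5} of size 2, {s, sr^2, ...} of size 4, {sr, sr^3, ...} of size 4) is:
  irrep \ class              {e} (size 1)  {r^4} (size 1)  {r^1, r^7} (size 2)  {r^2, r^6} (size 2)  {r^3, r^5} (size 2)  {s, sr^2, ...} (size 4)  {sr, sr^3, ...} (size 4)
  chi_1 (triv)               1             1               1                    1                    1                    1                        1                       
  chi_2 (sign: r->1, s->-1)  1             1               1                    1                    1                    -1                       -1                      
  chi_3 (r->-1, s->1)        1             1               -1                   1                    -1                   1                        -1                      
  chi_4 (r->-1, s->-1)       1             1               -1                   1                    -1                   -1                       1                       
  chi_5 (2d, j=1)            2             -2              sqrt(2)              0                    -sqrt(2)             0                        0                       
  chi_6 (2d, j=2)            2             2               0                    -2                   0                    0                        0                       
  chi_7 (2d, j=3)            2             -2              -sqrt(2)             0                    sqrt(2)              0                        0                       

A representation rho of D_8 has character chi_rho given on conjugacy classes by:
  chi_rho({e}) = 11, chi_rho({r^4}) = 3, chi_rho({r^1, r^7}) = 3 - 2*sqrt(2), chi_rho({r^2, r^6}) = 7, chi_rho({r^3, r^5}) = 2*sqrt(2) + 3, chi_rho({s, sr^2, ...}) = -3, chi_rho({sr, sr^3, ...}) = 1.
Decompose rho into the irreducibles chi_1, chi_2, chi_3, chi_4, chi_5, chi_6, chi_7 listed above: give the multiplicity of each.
Multiplicities: chi_1: 2, chi_2: 3, chi_3: 0, chi_4: 2, chi_5: 0, chi_6: 0, chi_7: 2.

Working: Use <chi_rho, chi> = (1/|G|) sum_C |C| * chi_rho(C) * conj(chi(C)) with |G| = 16 for each irreducible chi in the table:
  <chi_rho, chi_1> = (1/16)[1*(11)*conj(1) + 1*(3)*conj(1) + 2*(3 - 2*sqrt(2))*conj(1) + 2*(7)*conj(1) + 2*(2*sqrt(2) + 3)*conj(1) + 4*(-3)*conj(1) + 4*(1)*conj(1)]
      = (1/16)[(11) + (3) + (6 - 4*sqrt(2)) + (14) + (4*sqrt(2) + 6) + (-12) + (4)] = 32/16 = 2
  <chi_rho, chi_2> = (1/16)[1*(11)*conj(1) + 1*(3)*conj(1) + 2*(3 - 2*sqrt(2))*conj(1) + 2*(7)*conj(1) + 2*(2*sqrt(2) + 3)*conj(1) + 4*(-3)*conj(-1) + 4*(1)*conj(-1)]
      = (1/16)[(11) + (3) + (6 - 4*sqrt(2)) + (14) + (4*sqrt(2) + 6) + (12) + (-4)] = 48/16 = 3
  <chi_rho, chi_3> = (1/16)[1*(11)*conj(1) + 1*(3)*conj(1) + 2*(3 - 2*sqrt(2))*conj(-1) + 2*(7)*conj(1) + 2*(2*sqrt(2) + 3)*conj(-1) + 4*(-3)*conj(1) + 4*(1)*conj(-1)]
      = (1/16)[(11) + (3) + (-6 + 4*sqrt(2)) + (14) + (-6 - 4*sqrt(2)) + (-12) + (-4)] = 0/16 = 0
  <chi_rho, chi_4> = (1/16)[1*(11)*conj(1) + 1*(3)*conj(1) + 2*(3 - 2*sqrt(2))*conj(-1) + 2*(7)*conj(1) + 2*(2*sqrt(2) + 3)*conj(-1) + 4*(-3)*conj(-1) + 4*(1)*conj(1)]
      = (1/16)[(11) + (3) + (-6 + 4*sqrt(2)) + (14) + (-6 - 4*sqrt(2)) + (12) + (4)] = 32/16 = 2
  <chi_rho, chi_5> = (1/16)[1*(11)*conj(2) + 1*(3)*conj(-2) + 2*(3 - 2*sqrt(2))*conj(sqrt(2)) + 2*(7)*conj(0) + 2*(2*sqrt(2) + 3)*conj(-sqrt(2)) + 4*(-3)*conj(0) + 4*(1)*conj(0)]
      = (1/16)[(22) + (-6) + (-8 + 6*sqrt(2)) + (0) + (-6*sqrt(2) - 8) + (0) + (0)] = 0/16 = 0
  <chi_rho, chi_6> = (1/16)[1*(11)*conj(2) + 1*(3)*conj(2) + 2*(3 - 2*sqrt(2))*conj(0) + 2*(7)*conj(-2) + 2*(2*sqrt(2) + 3)*conj(0) + 4*(-3)*conj(0) + 4*(1)*conj(0)]
      = (1/16)[(22) + (6) + (0) + (-28) + (0) + (0) + (0)] = 0/16 = 0
  <chi_rho, chi_7> = (1/16)[1*(11)*conj(2) + 1*(3)*conj(-2) + 2*(3 - 2*sqrt(2))*conj(-sqrt(2)) + 2*(7)*conj(0) + 2*(2*sqrt(2) + 3)*conj(sqrt(2)) + 4*(-3)*conj(0) + 4*(1)*conj(0)]
      = (1/16)[(22) + (-6) + (8 - 6*sqrt(2)) + (0) + (8 + 6*sqrt(2)) + (0) + (0)] = 32/16 = 2
Dimension check: dim(rho) = sum (mult * dim) = 2*1 + 3*1 + 0*1 + 2*1 + 0*2 + 0*2 + 2*2 = 11 = chi_rho(e) = 11.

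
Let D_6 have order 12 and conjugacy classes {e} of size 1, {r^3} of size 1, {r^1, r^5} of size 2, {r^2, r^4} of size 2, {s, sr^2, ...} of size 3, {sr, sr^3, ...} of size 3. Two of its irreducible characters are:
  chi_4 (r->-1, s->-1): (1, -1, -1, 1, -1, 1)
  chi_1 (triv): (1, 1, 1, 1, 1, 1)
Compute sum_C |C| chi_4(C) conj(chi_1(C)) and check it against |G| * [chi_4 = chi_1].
Sum = 0; so <chi_4, chi_1> = 0 (distinct irreducibles are orthogonal).

Justification: Compute term by term over conjugacy classes (|C| * chi_4(C) * conj(chi_1(C))):
  1*(1)*conj(1) + 1*(-1)*conj(1) + 2*(-1)*conj(1) + 2*(1)*conj(1) + 3*(-1)*conj(1) + 3*(1)*conj(1)
  = (1) + (-1) + (-2) + (2) + (-3) + (3)
  = 0.
Dividing by |G| = 12 gives 0/12 = 0, matching the row-orthogonality relation <chi_4, chi_1> = [chi_4 = chi_1].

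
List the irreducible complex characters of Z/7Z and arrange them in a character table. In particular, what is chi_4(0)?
Character table of Z/7Z (irreps indexed chi_0,...,chi_6 with chi_k(m) = zeta_7^(k*m), zeta_7 = exp(2*pi*i/7)):
  irrep \ class  {0} (size 1)  {1} (size 1)    {2} (size 1)    {3} (size 1)    {4} (size 1)    {5} (size 1)    {6} (size 1)  
  chi_0          1             1               1               1               1               1               1             
  chi_1          1             exp(2*I*pi/7)   exp(4*I*pi/7)   exp(6*I*pi/7)   exp(-6*I*pi/7)  exp(-4*I*pi/7)  exp(-2*I*pi/7)
  chi_2          1             exp(4*I*pi/7)   exp(-6*I*pi/7)  exp(-2*I*pi/7)  exp(2*I*pi/7)   exp(6*I*pi/7)   exp(-4*I*pi/7)
  chi_3          1             exp(6*I*pi/7)   exp(-2*I*pi/7)  exp(4*I*pi/7)   exp(-4*I*pi/7)  exp(2*I*pi/7)   exp(-6*I*pi/7)
  chi_4          1             exp(-6*I*pi/7)  exp(2*I*pi/7)   exp(-4*I*pi/7)  exp(4*I*pi/7)   exp(-2*I*pi/7)  exp(6*I*pi/7) 
  chi_5          1             exp(-4*I*pi/7)  exp(6*I*pi/7)   exp(2*I*pi/7)   exp(-2*I*pi/7)  exp(-6*I*pi/7)  exp(4*I*pi/7) 
  chi_6          1             exp(-2*I*pi/7)  exp(-4*I*pi/7)  exp(-6*I*pi/7)  exp(6*I*pi/7)   exp(4*I*pi/7)   exp(2*I*pi/7) 

Spot check: chi_4(0) = zeta_7^(4*0) = zeta_7^0 = 1.

Proof sketch: Z/7Z is abelian, so all 7 irreducible complex representations are 1-dimensional. They are given by chi_k(m) = zeta_7^(k*m) for k = 0,...,6. Row orthogonality: sum_m chi_k(m) conj(chi_l(m)) = 7 * [k = l].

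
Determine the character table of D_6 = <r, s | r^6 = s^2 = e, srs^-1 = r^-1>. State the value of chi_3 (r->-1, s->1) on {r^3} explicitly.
Conjugacy classes: {e} of size 1, {r^3} of size 1, {r^1, r^5} of size 2, {r^2, r^4} of size 2, {s, sr^2, ...} of size 3, {sr, sr^3, ...} of size 3.
Character table:
  irrep \ class              {e} (size 1)  {r^3} (size 1)  {r^1, r^5} (size 2)  {r^2, r^4} (size 2)  {s, sr^2, ...} (size 3)  {sr, sr^3, ...} (size 3)
  chi_1 (triv)               1             1               1                    1                    1                        1                       
  chi_2 (sign: r->1, s->-1)  1             1               1                    1                    -1                       -1                      
  chi_3 (r->-1, s->1)        1             -1              -1                   1                    1                        -1                      
  chi_4 (r->-1, s->-1)       1             -1              -1                   1                    -1                       1                       
  chi_5 (2d, j=1)            2             -2              1                    -1                   0                        0                       
  chi_6 (2d, j=2)            2             2               -1                   -1                   0                        0                       

Spot check: chi_3 (r->-1, s->1) on {r^3} = -1.

Why: D_6 has order 2*6 = 12 with 6 conjugacy classes, hence 6 irreducibles. Sum of squared dims 1 + 1 + 1 + 1 + 4 + 4 = 12 = |G|. Linear characters come from the abelianisation; the 2-dimensional irreps have character r^k -> 2*cos(2*pi*j*k/6), reflections -> 0.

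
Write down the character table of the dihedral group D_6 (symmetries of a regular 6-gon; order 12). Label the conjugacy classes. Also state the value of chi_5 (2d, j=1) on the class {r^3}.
Conjugacy classes: {e} of size 1, {r^3} of size 1, {r^1, r^5} of size 2, {r^2, r^4} of size 2, {s, sr^2, ...} of size 3, {sr, sr^3, ...} of size 3.
Character table:
  irrep \ class              {e} (size 1)  {r^3} (size 1)  {r^1, r^5} (size 2)  {r^2, r^4} (size 2)  {s, sr^2, ...} (size 3)  {sr, sr^3, ...} (size 3)
  chi_1 (triv)               1             1               1                    1                    1                        1                       
  chi_2 (sign: r->1, s->-1)  1             1               1                    1                    -1                       -1                      
  chi_3 (r->-1, s->1)        1             -1              -1                   1                    1                        -1                      
  chi_4 (r->-1, s->-1)       1             -1              -1                   1                    -1                       1                       
  chi_5 (2d, j=1)            2             -2              1                    -1                   0                        0                       
  chi_6 (2d, j=2)            2             2               -1                   -1                   0                        0                       

Spot check: chi_5 (2d, j=1) on {r^3} = -2.

Explanation: D_6 has order 2*6 = 12 with 6 conjugacy classes, hence 6 irreducibles. Sum of squared dims 1 + 1 + 1 + 1 + 4 + 4 = 12 = |G|. Linear characters come from the abelianisation; the 2-dimensional irreps have character r^k -> 2*cos(2*pi*j*k/6), reflections -> 0.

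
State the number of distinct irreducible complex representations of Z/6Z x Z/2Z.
12

Proof sketch: The number of irreducible complex representations of a finite group equals its number of conjugacy classes. Z/6Z x Z/2Z is abelian of order 12, so every element is its own conjugacy class: 12 classes, so Z/6Z x Z/2Z (order 12) has exactly 12 irreducible complex representations.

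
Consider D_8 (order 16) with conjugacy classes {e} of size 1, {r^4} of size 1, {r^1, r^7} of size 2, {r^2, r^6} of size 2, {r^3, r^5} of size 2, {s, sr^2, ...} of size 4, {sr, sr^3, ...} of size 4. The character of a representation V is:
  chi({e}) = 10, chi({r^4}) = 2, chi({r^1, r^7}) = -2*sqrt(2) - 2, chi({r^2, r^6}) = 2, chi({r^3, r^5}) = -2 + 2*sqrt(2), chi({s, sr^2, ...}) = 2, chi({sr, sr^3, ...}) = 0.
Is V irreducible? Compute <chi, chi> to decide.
Not irreducible (reducible): <chi, chi> = 11 > 1.

<chi, chi> = (1/|G|) sum_C |C| * |chi(C)|^2 = (1/16)[1*|10|^2 + 1*|2|^2 + 2*|-2*sqrt(2) - 2|^2 + 2*|2|^2 + 2*|-2 + 2*sqrt(2)|^2 + 4*|2|^2 + 4*|0|^2]
  = (1/16)[(100) + (4) + (16*sqrt(2) + 24) + (8) + (24 - 16*sqrt(2)) + (16) + (0)] = 176/16 = 11.
A character is irreducible iff <chi, chi> = 1, so this representation is reducible.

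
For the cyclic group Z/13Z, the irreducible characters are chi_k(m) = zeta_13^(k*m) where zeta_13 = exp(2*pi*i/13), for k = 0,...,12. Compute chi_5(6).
chi_5(6) = zeta_13^30 = exp(8*I*pi/13)

Argument: chi_5(6) = zeta_13^(5*6) = zeta_13^30. Since zeta_13^13 = 1, this equals zeta_13^4 = exp(2*pi*i*4/13) = exp(8*I*pi/13).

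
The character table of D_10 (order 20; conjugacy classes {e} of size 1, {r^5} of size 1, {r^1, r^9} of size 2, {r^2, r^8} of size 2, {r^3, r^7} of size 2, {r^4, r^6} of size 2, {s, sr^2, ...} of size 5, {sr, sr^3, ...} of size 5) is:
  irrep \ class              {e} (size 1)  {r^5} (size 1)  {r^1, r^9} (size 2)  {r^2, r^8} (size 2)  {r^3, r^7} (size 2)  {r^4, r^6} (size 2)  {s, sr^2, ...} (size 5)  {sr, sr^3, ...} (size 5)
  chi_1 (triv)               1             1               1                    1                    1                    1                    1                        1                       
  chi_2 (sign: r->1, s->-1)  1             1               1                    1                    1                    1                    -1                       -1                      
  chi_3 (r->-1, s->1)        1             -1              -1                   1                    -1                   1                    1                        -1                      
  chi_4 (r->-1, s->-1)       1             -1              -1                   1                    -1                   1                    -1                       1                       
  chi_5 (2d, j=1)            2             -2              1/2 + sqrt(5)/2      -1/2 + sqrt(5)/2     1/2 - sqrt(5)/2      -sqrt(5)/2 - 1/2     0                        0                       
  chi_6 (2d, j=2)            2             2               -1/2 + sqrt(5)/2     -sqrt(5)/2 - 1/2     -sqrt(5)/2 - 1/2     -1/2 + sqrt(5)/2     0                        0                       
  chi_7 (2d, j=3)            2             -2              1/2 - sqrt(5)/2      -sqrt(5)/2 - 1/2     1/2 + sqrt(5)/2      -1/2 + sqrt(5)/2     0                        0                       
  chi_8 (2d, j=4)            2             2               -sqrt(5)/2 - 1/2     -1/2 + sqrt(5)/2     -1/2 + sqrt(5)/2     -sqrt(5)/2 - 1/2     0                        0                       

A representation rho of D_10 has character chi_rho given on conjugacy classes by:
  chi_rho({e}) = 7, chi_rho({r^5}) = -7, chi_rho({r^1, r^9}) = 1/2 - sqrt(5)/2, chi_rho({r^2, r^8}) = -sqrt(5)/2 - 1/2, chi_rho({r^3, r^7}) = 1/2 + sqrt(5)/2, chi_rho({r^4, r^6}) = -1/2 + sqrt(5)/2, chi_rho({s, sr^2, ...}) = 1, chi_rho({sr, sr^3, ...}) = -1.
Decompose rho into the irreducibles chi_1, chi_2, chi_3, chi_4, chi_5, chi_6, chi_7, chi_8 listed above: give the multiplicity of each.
Multiplicities: chi_1: 0, chi_2: 0, chi_3: 1, chi_4: 0, chi_5: 1, chi_6: 0, chi_7: 2, chi_8: 0.

Argument: Use <chi_rho, chi> = (1/|G|) sum_C |C| * chi_rho(C) * conj(chi(C)) with |G| = 20 for each irreducible chi in the table:
  <chi_rho, chi_1> = (1/20)[1*(7)*conj(1) + 1*(-7)*conj(1) + 2*(1/2 - sqrt(5)/2)*conj(1) + 2*(-sqrt(5)/2 - 1/2)*conj(1) + 2*(1/2 + sqrt(5)/2)*conj(1) + 2*(-1/2 + sqrt(5)/2)*conj(1) + 5*(1)*conj(1) + 5*(-1)*conj(1)]
      = (1/20)[(7) + (-7) + (1 - sqrt(5)) + (-sqrt(5) - 1) + (1 + sqrt(5)) + (-1 + sqrt(5)) + (5) + (-5)] = 0/20 = 0
  <chi_rho, chi_2> = (1/20)[1*(7)*conj(1) + 1*(-7)*conj(1) + 2*(1/2 - sqrt(5)/2)*conj(1) + 2*(-sqrt(5)/2 - 1/2)*conj(1) + 2*(1/2 + sqrt(5)/2)*conj(1) + 2*(-1/2 + sqrt(5)/2)*conj(1) + 5*(1)*conj(-1) + 5*(-1)*conj(-1)]
      = (1/20)[(7) + (-7) + (1 - sqrt(5)) + (-sqrt(5) - 1) + (1 + sqrt(5)) + (-1 + sqrt(5)) + (-5) + (5)] = 0/20 = 0
  <chi_rho, chi_3> = (1/20)[1*(7)*conj(1) + 1*(-7)*conj(-1) + 2*(1/2 - sqrt(5)/2)*conj(-1) + 2*(-sqrt(5)/2 - 1/2)*conj(1) + 2*(1/2 + sqrt(5)/2)*conj(-1) + 2*(-1/2 + sqrt(5)/2)*conj(1) + 5*(1)*conj(1) + 5*(-1)*conj(-1)]
      = (1/20)[(7) + (7) + (-1 + sqrt(5)) + (-sqrt(5) - 1) + (-sqrt(5) - 1) + (-1 + sqrt(5)) + (5) + (5)] = 20/20 = 1
  <chi_rho, chi_4> = (1/20)[1*(7)*conj(1) + 1*(-7)*conj(-1) + 2*(1/2 - sqrt(5)/2)*conj(-1) + 2*(-sqrt(5)/2 - 1/2)*conj(1) + 2*(1/2 + sqrt(5)/2)*conj(-1) + 2*(-1/2 + sqrt(5)/2)*conj(1) + 5*(1)*conj(-1) + 5*(-1)*conj(1)]
      = (1/20)[(7) + (7) + (-1 + sqrt(5)) + (-sqrt(5) - 1) + (-sqrt(5) - 1) + (-1 + sqrt(5)) + (-5) + (-5)] = 0/20 = 0
  <chi_rho, chi_5> = (1/20)[1*(7)*conj(2) + 1*(-7)*conj(-2) + 2*(1/2 - sqrt(5)/2)*conj(1/2 + sqrt(5)/2) + 2*(-sqrt(5)/2 - 1/2)*conj(-1/2 + sqrt(5)/2) + 2*(1/2 + sqrt(5)/2)*conj(1/2 - sqrt(5)/2) + 2*(-1/2 + sqrt(5)/2)*conj(-sqrt(5)/2 - 1/2) + 5*(1)*conj(0) + 5*(-1)*conj(0)]
      = (1/20)[(14) + (14) + (-2) + (-2) + (-2) + (-2) + (0) + (0)] = 20/20 = 1
  <chi_rho, chi_6> = (1/20)[1*(7)*conj(2) + 1*(-7)*conj(2) + 2*(1/2 - sqrt(5)/2)*conj(-1/2 + sqrt(5)/2) + 2*(-sqrt(5)/2 - 1/2)*conj(-sqrt(5)/2 - 1/2) + 2*(1/2 + sqrt(5)/2)*conj(-sqrt(5)/2 - 1/2) + 2*(-1/2 + sqrt(5)/2)*conj(-1/2 + sqrt(5)/2) + 5*(1)*conj(0) + 5*(-1)*conj(0)]
      = (1/20)[(14) + (-14) + (-3 + sqrt(5)) + (sqrt(5) + 3) + (-3 - sqrt(5)) + (3 - sqrt(5)) + (0) + (0)] = 0/20 = 0
  <chi_rho, chi_7> = (1/20)[1*(7)*conj(2) + 1*(-7)*conj(-2) + 2*(1/2 - sqrt(5)/2)*conj(1/2 - sqrt(5)/2) + 2*(-sqrt(5)/2 - 1/2)*conj(-sqrt(5)/2 - 1/2) + 2*(1/2 + sqrt(5)/2)*conj(1/2 + sqrt(5)/2) + 2*(-1/2 + sqrt(5)/2)*conj(-1/2 + sqrt(5)/2) + 5*(1)*conj(0) + 5*(-1)*conj(0)]
      = (1/20)[(14) + (14) + (3 - sqrt(5)) + (sqrt(5) + 3) + (sqrt(5) + 3) + (3 - sqrt(5)) + (0) + (0)] = 40/20 = 2
  <chi_rho, chi_8> = (1/20)[1*(7)*conj(2) + 1*(-7)*conj(2) + 2*(1/2 - sqrt(5)/2)*conj(-sqrt(5)/2 - 1/2) + 2*(-sqrt(5)/2 - 1/2)*conj(-1/2 + sqrt(5)/2) + 2*(1/2 + sqrt(5)/2)*conj(-1/2 + sqrt(5)/2) + 2*(-1/2 + sqrt(5)/2)*conj(-sqrt(5)/2 - 1/2) + 5*(1)*conj(0) + 5*(-1)*conj(0)]
      = (1/20)[(14) + (-14) + (2) + (-2) + (2) + (-2) + (0) + (0)] = 0/20 = 0
Dimension check: dim(rho) = sum (mult * dim) = 0*1 + 0*1 + 1*1 + 0*1 + 1*2 + 0*2 + 2*2 + 0*2 = 7 = chi_rho(e) = 7.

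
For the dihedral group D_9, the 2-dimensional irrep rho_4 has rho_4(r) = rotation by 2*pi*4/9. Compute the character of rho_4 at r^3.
chi_{rho_4}(r^3) = 2*cos(2*pi*4*3/9) = -1

Justification: rho_4(r^3) is rotation by angle 2*pi*4*3/9, whose trace is 2*cos(2*pi*4*3/9) = -1.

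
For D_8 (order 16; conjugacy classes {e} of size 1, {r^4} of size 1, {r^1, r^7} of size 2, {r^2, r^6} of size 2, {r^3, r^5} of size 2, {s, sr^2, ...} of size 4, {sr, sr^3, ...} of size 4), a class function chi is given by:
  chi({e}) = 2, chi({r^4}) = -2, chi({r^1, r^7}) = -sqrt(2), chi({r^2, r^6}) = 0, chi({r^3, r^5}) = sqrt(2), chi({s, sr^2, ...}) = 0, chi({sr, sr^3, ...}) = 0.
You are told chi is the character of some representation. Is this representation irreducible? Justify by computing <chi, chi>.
Irreducible: <chi, chi> = 1.

Details: <chi, chi> = (1/|G|) sum_C |C| * |chi(C)|^2 = (1/16)[1*|2|^2 + 1*|-2|^2 + 2*|-sqrt(2)|^2 + 2*|0|^2 + 2*|sqrt(2)|^2 + 4*|0|^2 + 4*|0|^2]
  = (1/16)[(4) + (4) + (4) + (0) + (4) + (0) + (0)] = 16/16 = 1.
A character is irreducible iff <chi, chi> = 1, so this representation is irreducible.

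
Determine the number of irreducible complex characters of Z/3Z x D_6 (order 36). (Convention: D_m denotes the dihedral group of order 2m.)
18

Reasoning: The number of irreducible complex representations of a finite group equals its number of conjugacy classes. For a direct product, #classes(G x H) = #classes(G) * #classes(H). Z/3Z has 3 classes (abelian), D_6 has 6 classes, so 3 * 6 = 18, so Z/3Z x D_6 (order 36) has exactly 18 irreducible complex representations.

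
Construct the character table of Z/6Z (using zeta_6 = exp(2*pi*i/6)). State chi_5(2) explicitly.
Character table of Z/6Z (irreps indexed chi_0,...,chi_5 with chi_k(m) = zeta_6^(k*m), zeta_6 = exp(2*pi*i/6)):
  irrep \ class  {0} (size 1)  {1} (size 1)    {2} (size 1)    {3} (size 1)  {4} (size 1)    {5} (size 1)  
  chi_0          1             1               1               1             1               1             
  chi_1          1             exp(I*pi/3)     exp(2*I*pi/3)   -1            exp(-2*I*pi/3)  exp(-I*pi/3)  
  chi_2          1             exp(2*I*pi/3)   exp(-2*I*pi/3)  1             exp(2*I*pi/3)   exp(-2*I*pi/3)
  chi_3          1             -1              1               -1            1               -1            
  chi_4          1             exp(-2*I*pi/3)  exp(2*I*pi/3)   1             exp(-2*I*pi/3)  exp(2*I*pi/3) 
  chi_5          1             exp(-I*pi/3)    exp(-2*I*pi/3)  -1            exp(2*I*pi/3)   exp(I*pi/3)   

Spot check: chi_5(2) = zeta_6^(5*2) = zeta_6^10 = exp(-2*I*pi/3).

Proof sketch: Z/6Z is abelian, so all 6 irreducible complex representations are 1-dimensional. They are given by chi_k(m) = zeta_6^(k*m) for k = 0,...,5. Row orthogonality: sum_m chi_k(m) conj(chi_l(m)) = 6 * [k = l].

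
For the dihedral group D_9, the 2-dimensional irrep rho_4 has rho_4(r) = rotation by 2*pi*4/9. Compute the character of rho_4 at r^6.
chi_{rho_4}(r^6) = 2*cos(2*pi*4*6/9) = -1

Reasoning: rho_4(r^6) is rotation by angle 2*pi*4*6/9, whose trace is 2*cos(2*pi*4*6/9) = -1.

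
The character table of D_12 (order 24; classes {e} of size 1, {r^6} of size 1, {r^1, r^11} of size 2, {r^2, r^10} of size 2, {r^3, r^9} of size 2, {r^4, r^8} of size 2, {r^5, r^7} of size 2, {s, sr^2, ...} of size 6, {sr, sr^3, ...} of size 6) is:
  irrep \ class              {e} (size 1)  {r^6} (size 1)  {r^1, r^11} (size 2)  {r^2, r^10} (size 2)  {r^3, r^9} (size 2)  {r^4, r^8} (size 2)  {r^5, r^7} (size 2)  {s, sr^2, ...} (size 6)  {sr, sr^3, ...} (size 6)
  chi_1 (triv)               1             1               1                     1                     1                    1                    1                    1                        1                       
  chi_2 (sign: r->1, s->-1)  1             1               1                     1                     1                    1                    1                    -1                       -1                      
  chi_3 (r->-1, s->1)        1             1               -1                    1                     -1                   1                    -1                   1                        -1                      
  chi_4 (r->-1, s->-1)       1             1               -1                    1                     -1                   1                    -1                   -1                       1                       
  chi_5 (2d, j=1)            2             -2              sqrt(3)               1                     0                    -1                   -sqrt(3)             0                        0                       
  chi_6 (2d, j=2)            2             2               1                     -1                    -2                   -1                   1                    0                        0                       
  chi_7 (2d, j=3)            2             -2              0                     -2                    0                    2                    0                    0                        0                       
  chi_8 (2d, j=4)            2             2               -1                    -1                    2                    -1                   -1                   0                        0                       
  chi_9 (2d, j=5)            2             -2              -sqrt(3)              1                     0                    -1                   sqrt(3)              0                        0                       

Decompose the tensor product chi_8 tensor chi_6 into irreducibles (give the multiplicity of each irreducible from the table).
chi_8 tensor chi_6 = chi_3 + chi_4 + chi_6 (all other irreducibles have multiplicity 0).

Proof sketch: The character of a tensor product is the pointwise product (chi_8 * chi_6)(C) = chi_8(C) * chi_6(C):
  {e}: (2)*(2), {r^6}: (2)*(2), {r^1, r^11}: (-1)*(1), {r^2, r^10}: (-1)*(-1), {r^3, r^9}: (2)*(-2), {r^4, r^8}: (-1)*(-1), {r^5, r^7}: (-1)*(1), {s, sr^2, ...}: (0)*(0), {sr, sr^3, ...}: (0)*(0)
so (chi_8 * chi_6) takes values
  {e} -> 4, {r^6} -> 4, {r^1, r^11} -> -1, {r^2, r^10} -> 1, {r^3, r^9} -> -4, {r^4, r^8} -> 1, {r^5, r^7} -> -1, {s, sr^2, ...} -> 0, {sr, sr^3, ...} -> 0.
Now take the inner product of this character with each irreducible chi from the table, <chi_8*chi_6, chi> = (1/24) sum_C |C| (chi_8*chi_6)(C) conj(chi(C)):
  <chi_8*chi_6, chi_1> = (1/24)[1*(4)*conj(1) + 1*(4)*conj(1) + 2*(-1)*conj(1) + 2*(1)*conj(1) + 2*(-4)*conj(1) + 2*(1)*conj(1) + 2*(-1)*conj(1) + 6*(0)*conj(1) + 6*(0)*conj(1)]
      = (1/24)[(4) + (4) + (-2) + (2) + (-8) + (2) + (-2) + (0) + (0)] = 0/24 = 0
  <chi_8*chi_6, chi_2> = (1/24)[1*(4)*conj(1) + 1*(4)*conj(1) + 2*(-1)*conj(1) + 2*(1)*conj(1) + 2*(-4)*conj(1) + 2*(1)*conj(1) + 2*(-1)*conj(1) + 6*(0)*conj(-1) + 6*(0)*conj(-1)]
      = (1/24)[(4) + (4) + (-2) + (2) + (-8) + (2) + (-2) + (0) + (0)] = 0/24 = 0
  <chi_8*chi_6, chi_3> = (1/24)[1*(4)*conj(1) + 1*(4)*conj(1) + 2*(-1)*conj(-1) + 2*(1)*conj(1) + 2*(-4)*conj(-1) + 2*(1)*conj(1) + 2*(-1)*conj(-1) + 6*(0)*conj(1) + 6*(0)*conj(-1)]
      = (1/24)[(4) + (4) + (2) + (2) + (8) + (2) + (2) + (0) + (0)] = 24/24 = 1
  <chi_8*chi_6, chi_4> = (1/24)[1*(4)*conj(1) + 1*(4)*conj(1) + 2*(-1)*conj(-1) + 2*(1)*conj(1) + 2*(-4)*conj(-1) + 2*(1)*conj(1) + 2*(-1)*conj(-1) + 6*(0)*conj(-1) + 6*(0)*conj(1)]
      = (1/24)[(4) + (4) + (2) + (2) + (8) + (2) + (2) + (0) + (0)] = 24/24 = 1
  <chi_8*chi_6, chi_5> = (1/24)[1*(4)*conj(2) + 1*(4)*conj(-2) + 2*(-1)*conj(sqrt(3)) + 2*(1)*conj(1) + 2*(-4)*conj(0) + 2*(1)*conj(-1) + 2*(-1)*conj(-sqrt(3)) + 6*(0)*conj(0) + 6*(0)*conj(0)]
      = (1/24)[(8) + (-8) + (-2*sqrt(3)) + (2) + (0) + (-2) + (2*sqrt(3)) + (0) + (0)] = 0/24 = 0
  <chi_8*chi_6, chi_6> = (1/24)[1*(4)*conj(2) + 1*(4)*conj(2) + 2*(-1)*conj(1) + 2*(1)*conj(-1) + 2*(-4)*conj(-2) + 2*(1)*conj(-1) + 2*(-1)*conj(1) + 6*(0)*conj(0) + 6*(0)*conj(0)]
      = (1/24)[(8) + (8) + (-2) + (-2) + (16) + (-2) + (-2) + (0) + (0)] = 24/24 = 1
  <chi_8*chi_6, chi_7> = (1/24)[1*(4)*conj(2) + 1*(4)*conj(-2) + 2*(-1)*conj(0) + 2*(1)*conj(-2) + 2*(-4)*conj(0) + 2*(1)*conj(2) + 2*(-1)*conj(0) + 6*(0)*conj(0) + 6*(0)*conj(0)]
      = (1/24)[(8) + (-8) + (0) + (-4) + (0) + (4) + (0) + (0) + (0)] = 0/24 = 0
  <chi_8*chi_6, chi_8> = (1/24)[1*(4)*conj(2) + 1*(4)*conj(2) + 2*(-1)*conj(-1) + 2*(1)*conj(-1) + 2*(-4)*conj(2) + 2*(1)*conj(-1) + 2*(-1)*conj(-1) + 6*(0)*conj(0) + 6*(0)*conj(0)]
      = (1/24)[(8) + (8) + (2) + (-2) + (-16) + (-2) + (2) + (0) + (0)] = 0/24 = 0
  <chi_8*chi_6, chi_9> = (1/24)[1*(4)*conj(2) + 1*(4)*conj(-2) + 2*(-1)*conj(-sqrt(3)) + 2*(1)*conj(1) + 2*(-4)*conj(0) + 2*(1)*conj(-1) + 2*(-1)*conj(sqrt(3)) + 6*(0)*conj(0) + 6*(0)*conj(0)]
      = (1/24)[(8) + (-8) + (2*sqrt(3)) + (2) + (0) + (-2) + (-2*sqrt(3)) + (0) + (0)] = 0/24 = 0
Hence the multiplicities are chi_3: 1, chi_4: 1, chi_6: 1. Dimension check: dim(chi_8)*dim(chi_6) = 2*2 = 4 and sum (mult * dim) = 1*1 + 1*1 + 1*2 = 4.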